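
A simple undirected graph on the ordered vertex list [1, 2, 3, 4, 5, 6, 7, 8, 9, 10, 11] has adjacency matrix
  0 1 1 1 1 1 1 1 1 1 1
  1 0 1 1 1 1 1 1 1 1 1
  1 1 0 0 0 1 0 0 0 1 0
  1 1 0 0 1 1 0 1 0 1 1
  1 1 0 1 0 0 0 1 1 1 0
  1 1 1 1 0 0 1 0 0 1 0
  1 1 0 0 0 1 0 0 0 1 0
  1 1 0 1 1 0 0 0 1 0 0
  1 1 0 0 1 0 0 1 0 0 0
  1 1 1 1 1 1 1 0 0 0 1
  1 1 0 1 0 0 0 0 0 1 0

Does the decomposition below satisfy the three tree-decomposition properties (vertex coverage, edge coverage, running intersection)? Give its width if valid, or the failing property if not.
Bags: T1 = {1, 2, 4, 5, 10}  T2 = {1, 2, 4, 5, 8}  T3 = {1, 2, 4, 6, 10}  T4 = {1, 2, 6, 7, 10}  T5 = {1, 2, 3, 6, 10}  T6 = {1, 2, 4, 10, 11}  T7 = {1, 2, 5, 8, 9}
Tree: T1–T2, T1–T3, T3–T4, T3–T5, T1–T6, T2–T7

Yes; width 4.

Every vertex of G appears in some bag (union = {1, 2, 3, 4, 5, 6, 7, 8, 9, 10, 11}); every edge is covered by a bag; and for each vertex v the set of bags containing v is connected in the bag tree. The decomposition is therefore valid. The largest bag has 5 vertices, so the width is 4.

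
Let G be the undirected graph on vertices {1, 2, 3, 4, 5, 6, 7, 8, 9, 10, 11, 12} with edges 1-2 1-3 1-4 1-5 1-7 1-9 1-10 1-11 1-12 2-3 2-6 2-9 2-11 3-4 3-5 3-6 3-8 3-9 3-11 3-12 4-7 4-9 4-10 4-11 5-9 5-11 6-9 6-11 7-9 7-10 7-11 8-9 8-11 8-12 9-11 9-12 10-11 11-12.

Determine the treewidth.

4

A width-4 tree decomposition is:
Bags: B1 = {1, 3, 4, 9, 11}  B2 = {1, 3, 9, 11, 12}  B3 = {3, 8, 9, 11, 12}  B4 = {1, 2, 3, 9, 11}  B5 = {1, 4, 7, 9, 11}  B6 = {2, 3, 6, 9, 11}  B7 = {1, 4, 7, 10, 11}  B8 = {1, 3, 5, 9, 11}
Tree: B1–B2, B2–B3, B2–B4, B1–B5, B4–B6, B5–B7, B4–B8
The largest bag has 5 vertices, giving width 4; this decomposition certifies tw(G) ≤ 4. On the other hand G contains the 5-clique {3, 8, 9, 11, 12}. A clique must lie in a single bag of any decomposition, so no decomposition can have width below 4. The upper and lower bounds meet at 4, so that is the treewidth.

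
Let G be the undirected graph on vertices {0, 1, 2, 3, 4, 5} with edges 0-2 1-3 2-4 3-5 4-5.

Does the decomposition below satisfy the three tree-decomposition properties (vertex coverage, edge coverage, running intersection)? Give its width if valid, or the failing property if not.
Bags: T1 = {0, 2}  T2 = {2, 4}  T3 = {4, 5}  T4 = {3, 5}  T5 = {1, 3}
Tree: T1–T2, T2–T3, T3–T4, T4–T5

Yes; width 1.

Every vertex of G appears in some bag (union = {0, 1, 2, 3, 4, 5}); every edge is covered by a bag; and for each vertex v the set of bags containing v is connected in the bag tree. The decomposition is therefore valid. The largest bag has 2 vertices, so the width is 1.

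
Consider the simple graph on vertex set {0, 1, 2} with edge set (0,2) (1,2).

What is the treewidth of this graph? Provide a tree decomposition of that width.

Treewidth 1.
One such decomposition:
Bags: B1 = {1, 2}  B2 = {0, 2}
Tree: B1–B2

Each bag holds 2 vertices, so the decomposition has width 1, which upper-bounds the treewidth. Since G has at least one edge (e.g. 2–1), it is not an edgeless graph, so tw(G) ≥ 1. Therefore the treewidth is 1.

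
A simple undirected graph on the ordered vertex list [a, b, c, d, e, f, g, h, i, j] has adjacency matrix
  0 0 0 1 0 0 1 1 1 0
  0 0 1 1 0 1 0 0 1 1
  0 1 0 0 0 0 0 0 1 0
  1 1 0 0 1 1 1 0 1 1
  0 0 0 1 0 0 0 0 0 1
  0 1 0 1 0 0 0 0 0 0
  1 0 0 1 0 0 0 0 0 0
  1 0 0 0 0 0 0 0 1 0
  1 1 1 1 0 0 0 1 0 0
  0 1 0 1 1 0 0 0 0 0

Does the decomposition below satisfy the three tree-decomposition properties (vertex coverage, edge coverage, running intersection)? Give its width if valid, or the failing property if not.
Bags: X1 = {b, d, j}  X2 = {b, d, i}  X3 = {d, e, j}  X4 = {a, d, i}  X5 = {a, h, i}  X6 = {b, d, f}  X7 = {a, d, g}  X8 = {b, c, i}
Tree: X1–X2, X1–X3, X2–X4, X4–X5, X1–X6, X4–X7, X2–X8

Yes; width 2.

Vertex coverage: the bags together contain {a, b, c, d, e, f, g, h, i, j}, the full vertex set. Edge coverage: each edge of G has both endpoints in at least one bag. Running intersection: for every vertex, the bags containing it form a connected subtree. All three properties hold, so this is a valid tree decomposition of width max|bag| − 1 = 2, and hence tw(G) ≤ 2.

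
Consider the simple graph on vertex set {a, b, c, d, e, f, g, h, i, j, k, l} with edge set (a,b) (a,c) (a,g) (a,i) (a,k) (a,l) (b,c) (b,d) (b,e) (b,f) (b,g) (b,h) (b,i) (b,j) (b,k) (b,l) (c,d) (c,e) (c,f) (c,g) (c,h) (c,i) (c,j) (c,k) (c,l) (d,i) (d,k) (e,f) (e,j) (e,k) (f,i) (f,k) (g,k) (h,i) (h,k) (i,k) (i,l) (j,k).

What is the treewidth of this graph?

4

A width-4 tree decomposition is:
Bags: B1 = {a, b, c, i, k}  B2 = {b, c, h, i, k}  B3 = {b, c, d, i, k}  B4 = {b, c, f, i, k}  B5 = {a, b, c, i, l}  B6 = {a, b, c, g, k}  B7 = {b, c, e, f, k}  B8 = {b, c, e, j, k}
Tree: B1–B2, B2–B3, B2–B4, B1–B5, B1–B6, B4–B7, B7–B8
Each bag holds 5 vertices, so the decomposition has width 4, which upper-bounds the treewidth. Conversely, {a, b, c, i, l} is a clique of size 5, and the vertices of any clique must share a bag in every tree decomposition; so some bag has ≥ 5 vertices and tw(G) ≥ 4. Hence tw(G) = 4 exactly.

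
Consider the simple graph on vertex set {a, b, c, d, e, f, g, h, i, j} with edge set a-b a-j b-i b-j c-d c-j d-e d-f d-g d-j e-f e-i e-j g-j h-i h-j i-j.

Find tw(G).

A width-2 tree decomposition is:
Bags: B1 = {d, e, f}  B2 = {d, e, j}  B3 = {c, d, j}  B4 = {e, i, j}  B5 = {b, i, j}  B6 = {a, b, j}  B7 = {h, i, j}  B8 = {d, g, j}
Tree: B1–B2, B2–B3, B2–B4, B4–B5, B5–B6, B5–B7, B3–B8
Each bag holds 3 vertices, so the decomposition has width 2, which upper-bounds the treewidth. On the other hand G contains the 3-clique {d, g, j}. A clique must lie in a single bag of any decomposition, so no decomposition can have width below 2. Combining the bounds, tw(G) = 2.

2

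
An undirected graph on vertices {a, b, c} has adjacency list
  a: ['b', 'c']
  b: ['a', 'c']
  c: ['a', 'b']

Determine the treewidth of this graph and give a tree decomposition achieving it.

Treewidth 2.
Bags: B1 = {a, b, c}
Tree: (single bag)

With just one bag of size 3, the width is 3 − 1 = 2, so tw(G) ≤ 2. Conversely, {a, b, c} is a clique of size 3, and the vertices of any clique must share a bag in every tree decomposition; so some bag has ≥ 3 vertices and tw(G) ≥ 2. Combining the bounds, tw(G) = 2.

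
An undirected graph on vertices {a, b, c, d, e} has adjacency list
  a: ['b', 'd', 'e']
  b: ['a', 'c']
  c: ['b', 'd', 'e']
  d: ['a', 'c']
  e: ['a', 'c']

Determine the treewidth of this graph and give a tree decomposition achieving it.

Treewidth 2.
One optimal decomposition is:
Bags: B1 = {a, b, c}  B2 = {a, c, e}  B3 = {a, c, d}
Tree: B1–B2, B2–B3

Every bag has size at most 3, so the width is 3 − 1 = 2 and tw(G) ≤ 2. The edges b–c–e–a–b form a cycle, so G is not a tree and its treewidth is at least 2. The upper and lower bounds meet at 2, so that is the treewidth.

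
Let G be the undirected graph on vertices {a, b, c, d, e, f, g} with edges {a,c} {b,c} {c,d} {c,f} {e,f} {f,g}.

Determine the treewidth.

A width-1 tree decomposition is:
Bags: B1 = {a, c}  B2 = {c, f}  B3 = {e, f}  B4 = {c, d}  B5 = {f, g}  B6 = {b, c}
Tree: B1–B2, B2–B3, B1–B4, B3–B5, B1–B6
Each bag holds 2 vertices, so the decomposition has width 1, which upper-bounds the treewidth. Any graph with an edge has treewidth ≥ 1, and G has the edge c–a. The upper and lower bounds meet at 1, so that is the treewidth.

1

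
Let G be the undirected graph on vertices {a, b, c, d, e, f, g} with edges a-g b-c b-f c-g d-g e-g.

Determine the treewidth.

1

A width-1 tree decomposition is:
Bags: B1 = {b, c}  B2 = {b, f}  B3 = {c, g}  B4 = {e, g}  B5 = {d, g}  B6 = {a, g}
Tree: B1–B2, B1–B3, B3–B4, B4–B5, B3–B6
Each bag holds 2 vertices, so the decomposition has width 1, which upper-bounds the treewidth. Since G has at least one edge (e.g. c–b), it is not an edgeless graph, so tw(G) ≥ 1. Therefore the treewidth is 1.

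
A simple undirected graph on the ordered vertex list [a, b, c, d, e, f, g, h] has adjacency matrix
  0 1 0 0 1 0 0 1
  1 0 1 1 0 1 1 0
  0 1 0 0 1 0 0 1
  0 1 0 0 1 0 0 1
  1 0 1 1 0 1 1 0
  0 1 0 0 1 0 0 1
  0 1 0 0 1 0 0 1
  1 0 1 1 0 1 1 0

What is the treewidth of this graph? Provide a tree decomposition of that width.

Treewidth 3.
One optimal decomposition is:
Bags: B1 = {b, c, e, h}  B2 = {b, e, g, h}  B3 = {a, b, e, h}  B4 = {b, e, f, h}  B5 = {b, d, e, h}
Tree: B1–B2, B2–B3, B3–B4, B4–B5

Every bag has size at most 4, so the width is 4 − 1 = 3 and tw(G) ≤ 3. For the lower bound: the 4 vertex sets {c,h}, {b,g}, {e}, {a} are disjoint, each induces a connected subgraph, and every pair is joined by at least one edge of G. Contracting each set to a single vertex therefore yields K_{4} as a minor, and since treewidth is minor-monotone, tw(G) ≥ tw(K_{4}) = 3. Combining the bounds, tw(G) = 3.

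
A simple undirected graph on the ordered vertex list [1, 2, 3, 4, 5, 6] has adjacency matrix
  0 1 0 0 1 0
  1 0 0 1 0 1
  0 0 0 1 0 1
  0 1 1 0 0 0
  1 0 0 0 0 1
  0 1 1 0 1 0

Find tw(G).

2

A width-2 tree decomposition is:
Bags: B1 = {1, 5, 6}  B2 = {1, 2, 6}  B3 = {2, 3, 6}  B4 = {2, 3, 4}
Tree: B1–B2, B2–B3, B3–B4
Every bag has size at most 3, so the width is 3 − 1 = 2 and tw(G) ≤ 2. Since 5–1–2–6–5 is a cycle in G, G is not acyclic. Forests are exactly the graphs of treewidth ≤ 1, so tw(G) ≥ 2. Combining the bounds, tw(G) = 2.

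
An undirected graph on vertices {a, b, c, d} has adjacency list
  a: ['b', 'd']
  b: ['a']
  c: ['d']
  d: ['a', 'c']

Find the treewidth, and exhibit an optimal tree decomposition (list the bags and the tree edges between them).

Treewidth 1.
Bags: B1 = {a, d}  B2 = {c, d}  B3 = {a, b}
Tree: B1–B2, B1–B3

The largest bag has 2 vertices, giving width 1; this decomposition certifies tw(G) ≤ 1. Since G has at least one edge (e.g. d–a), it is not an edgeless graph, so tw(G) ≥ 1. Therefore the treewidth is 1.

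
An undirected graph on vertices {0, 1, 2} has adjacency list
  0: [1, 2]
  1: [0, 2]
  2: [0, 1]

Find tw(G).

A width-2 tree decomposition is:
Bags: B1 = {0, 1, 2}
Tree: (single bag)
With just one bag of size 3, the width is 3 − 1 = 2, so tw(G) ≤ 2. Conversely, {0, 1, 2} is a clique of size 3, and the vertices of any clique must share a bag in every tree decomposition; so some bag has ≥ 3 vertices and tw(G) ≥ 2. Combining the bounds, tw(G) = 2.

2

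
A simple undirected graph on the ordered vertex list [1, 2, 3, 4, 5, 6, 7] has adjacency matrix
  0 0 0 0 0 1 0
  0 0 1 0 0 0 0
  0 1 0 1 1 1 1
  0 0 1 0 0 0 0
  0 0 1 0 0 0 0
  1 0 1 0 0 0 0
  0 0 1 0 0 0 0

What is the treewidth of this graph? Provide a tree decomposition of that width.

The largest bag has 2 vertices, giving width 1; this decomposition certifies tw(G) ≤ 1. Any graph with an edge has treewidth ≥ 1, and G has the edge 3–2. Therefore the treewidth is 1.

Treewidth 1.
Bags: B1 = {2, 3}  B2 = {3, 5}  B3 = {3, 6}  B4 = {1, 6}  B5 = {3, 7}  B6 = {3, 4}
Tree: B1–B2, B1–B3, B3–B4, B2–B5, B5–B6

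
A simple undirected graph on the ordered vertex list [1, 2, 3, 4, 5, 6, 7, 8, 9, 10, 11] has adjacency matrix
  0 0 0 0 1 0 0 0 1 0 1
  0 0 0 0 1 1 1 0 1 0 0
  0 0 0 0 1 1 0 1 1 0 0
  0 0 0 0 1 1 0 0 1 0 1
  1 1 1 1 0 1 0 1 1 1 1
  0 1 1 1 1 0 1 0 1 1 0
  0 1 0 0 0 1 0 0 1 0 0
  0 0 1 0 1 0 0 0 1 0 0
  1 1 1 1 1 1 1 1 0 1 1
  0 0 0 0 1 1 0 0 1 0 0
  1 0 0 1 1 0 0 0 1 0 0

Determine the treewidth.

A width-3 tree decomposition is:
Bags: B1 = {4, 5, 9, 11}  B2 = {4, 5, 6, 9}  B3 = {2, 5, 6, 9}  B4 = {3, 5, 6, 9}  B5 = {3, 5, 8, 9}  B6 = {5, 6, 9, 10}  B7 = {2, 6, 7, 9}  B8 = {1, 5, 9, 11}
Tree: B1–B2, B2–B3, B2–B4, B4–B5, B4–B6, B3–B7, B1–B8
The largest bag has 4 vertices, giving width 3; this decomposition certifies tw(G) ≤ 3. On the other hand G contains the 4-clique {3, 5, 8, 9}. A clique must lie in a single bag of any decomposition, so no decomposition can have width below 3. The upper and lower bounds meet at 3, so that is the treewidth.

3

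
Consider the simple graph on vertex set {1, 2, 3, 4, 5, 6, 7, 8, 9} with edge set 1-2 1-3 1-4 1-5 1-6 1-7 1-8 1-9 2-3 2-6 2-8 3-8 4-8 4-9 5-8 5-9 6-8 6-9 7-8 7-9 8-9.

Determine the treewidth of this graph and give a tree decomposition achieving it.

Each bag holds 4 vertices, so the decomposition has width 3, which upper-bounds the treewidth. For the lower bound, the 4 vertices {1, 4, 8, 9} are pairwise adjacent, and any tree decomposition puts a clique entirely inside one bag — forcing width ≥ 3. Therefore the treewidth is 3.

Treewidth 3.
Bags: B1 = {1, 7, 8, 9}  B2 = {1, 6, 8, 9}  B3 = {1, 5, 8, 9}  B4 = {1, 2, 6, 8}  B5 = {1, 4, 8, 9}  B6 = {1, 2, 3, 8}
Tree: B1–B2, B2–B3, B2–B4, B1–B5, B4–B6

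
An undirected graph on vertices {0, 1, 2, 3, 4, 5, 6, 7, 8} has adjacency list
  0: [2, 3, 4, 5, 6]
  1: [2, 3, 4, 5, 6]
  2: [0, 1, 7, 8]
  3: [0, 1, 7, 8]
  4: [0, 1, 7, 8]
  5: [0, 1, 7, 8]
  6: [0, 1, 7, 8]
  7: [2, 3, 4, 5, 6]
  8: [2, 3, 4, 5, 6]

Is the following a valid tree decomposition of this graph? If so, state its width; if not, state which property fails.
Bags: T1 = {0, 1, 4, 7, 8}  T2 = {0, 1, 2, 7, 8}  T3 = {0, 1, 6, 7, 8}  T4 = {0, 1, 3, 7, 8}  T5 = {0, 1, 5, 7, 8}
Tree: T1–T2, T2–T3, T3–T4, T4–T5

Every vertex of G appears in some bag (union = {0, 1, 2, 3, 4, 5, 6, 7, 8}); every edge is covered by a bag; and for each vertex v the set of bags containing v is connected in the bag tree. The decomposition is therefore valid. The largest bag has 5 vertices, so the width is 4.

Yes; width 4.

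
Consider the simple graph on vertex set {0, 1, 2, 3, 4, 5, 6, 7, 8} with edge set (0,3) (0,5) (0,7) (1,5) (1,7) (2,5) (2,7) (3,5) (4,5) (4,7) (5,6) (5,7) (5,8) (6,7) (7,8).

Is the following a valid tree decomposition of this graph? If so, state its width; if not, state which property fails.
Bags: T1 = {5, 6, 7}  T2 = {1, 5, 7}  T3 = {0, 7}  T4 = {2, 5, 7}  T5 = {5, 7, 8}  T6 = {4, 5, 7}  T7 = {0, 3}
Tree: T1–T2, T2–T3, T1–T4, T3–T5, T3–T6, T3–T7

No — edge (5,0) lies in no bag.

A tree decomposition must satisfy three properties: every vertex lies in some bag; for every edge, both endpoints lie together in some bag; and for every vertex, the bags containing it form a connected subtree. Here edge (5,0) lies in no bag, so the decomposition is invalid.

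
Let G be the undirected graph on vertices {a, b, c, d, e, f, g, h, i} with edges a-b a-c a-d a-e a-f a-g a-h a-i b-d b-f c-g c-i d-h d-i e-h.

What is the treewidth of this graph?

A width-2 tree decomposition is:
Bags: B1 = {a, d, i}  B2 = {a, b, d}  B3 = {a, d, h}  B4 = {a, e, h}  B5 = {a, c, i}  B6 = {a, c, g}  B7 = {a, b, f}
Tree: B1–B2, B2–B3, B3–B4, B1–B5, B5–B6, B2–B7
Each bag holds 3 vertices, so the decomposition has width 2, which upper-bounds the treewidth. Conversely, {a, d, h} is a clique of size 3, and the vertices of any clique must share a bag in every tree decomposition; so some bag has ≥ 3 vertices and tw(G) ≥ 2. Therefore the treewidth is 2.

2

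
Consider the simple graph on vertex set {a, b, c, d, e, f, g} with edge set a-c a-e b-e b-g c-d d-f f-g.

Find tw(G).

2

A width-2 tree decomposition is:
Bags: B1 = {b, f, g}  B2 = {b, e, f}  B3 = {a, e, f}  B4 = {a, c, f}  B5 = {c, d, f}
Tree: B1–B2, B2–B3, B3–B4, B4–B5
Each bag holds 3 vertices, so the decomposition has width 2, which upper-bounds the treewidth. Since f–g–b–e–a–c–d–f is a cycle in G, G is not acyclic. Forests are exactly the graphs of treewidth ≤ 1, so tw(G) ≥ 2. The upper and lower bounds meet at 2, so that is the treewidth.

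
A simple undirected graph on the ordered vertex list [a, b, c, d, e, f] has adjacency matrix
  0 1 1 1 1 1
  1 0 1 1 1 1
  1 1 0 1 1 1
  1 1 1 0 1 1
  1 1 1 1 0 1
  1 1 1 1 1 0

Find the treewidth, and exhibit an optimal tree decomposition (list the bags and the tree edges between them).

Treewidth 5.
One such decomposition:
Bags: B1 = {a, b, c, d, e, f}
Tree: (single bag)

A single bag containing all 6 vertices is trivially a valid decomposition of width 5. Conversely, {a, b, c, d, e, f} is a clique of size 6, and the vertices of any clique must share a bag in every tree decomposition; so some bag has ≥ 6 vertices and tw(G) ≥ 5. Therefore the treewidth is 5.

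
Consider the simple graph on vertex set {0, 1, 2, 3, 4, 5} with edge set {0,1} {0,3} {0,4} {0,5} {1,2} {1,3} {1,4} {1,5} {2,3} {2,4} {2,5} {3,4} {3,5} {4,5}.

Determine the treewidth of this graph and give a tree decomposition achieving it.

Each bag holds 5 vertices, so the decomposition has width 4, which upper-bounds the treewidth. For the lower bound, the 5 vertices {0, 1, 3, 4, 5} are pairwise adjacent, and any tree decomposition puts a clique entirely inside one bag — forcing width ≥ 4. The upper and lower bounds meet at 4, so that is the treewidth.

Treewidth 4.
Bags: B1 = {1, 2, 3, 4, 5}  B2 = {0, 1, 3, 4, 5}
Tree: B1–B2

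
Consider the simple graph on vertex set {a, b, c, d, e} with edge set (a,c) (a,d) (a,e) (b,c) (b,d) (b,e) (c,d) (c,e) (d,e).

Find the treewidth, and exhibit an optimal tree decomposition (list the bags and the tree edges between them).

Each bag holds 4 vertices, so the decomposition has width 3, which upper-bounds the treewidth. On the other hand G contains the 4-clique {a, c, d, e}. A clique must lie in a single bag of any decomposition, so no decomposition can have width below 3. Combining the bounds, tw(G) = 3.

Treewidth 3.
Bags: B1 = {b, c, d, e}  B2 = {a, c, d, e}
Tree: B1–B2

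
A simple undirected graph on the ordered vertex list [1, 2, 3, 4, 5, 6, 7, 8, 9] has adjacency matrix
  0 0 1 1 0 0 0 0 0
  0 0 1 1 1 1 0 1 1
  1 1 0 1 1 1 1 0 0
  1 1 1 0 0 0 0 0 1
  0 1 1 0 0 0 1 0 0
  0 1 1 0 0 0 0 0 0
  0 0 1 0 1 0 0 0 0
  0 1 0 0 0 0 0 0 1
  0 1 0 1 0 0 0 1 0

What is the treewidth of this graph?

A width-2 tree decomposition is:
Bags: B1 = {2, 3, 5}  B2 = {2, 3, 4}  B3 = {2, 4, 9}  B4 = {2, 8, 9}  B5 = {1, 3, 4}  B6 = {2, 3, 6}  B7 = {3, 5, 7}
Tree: B1–B2, B2–B3, B3–B4, B2–B5, B2–B6, B1–B7
Each bag holds 3 vertices, so the decomposition has width 2, which upper-bounds the treewidth. Conversely, {1, 3, 4} is a clique of size 3, and the vertices of any clique must share a bag in every tree decomposition; so some bag has ≥ 3 vertices and tw(G) ≥ 2. Combining the bounds, tw(G) = 2.

2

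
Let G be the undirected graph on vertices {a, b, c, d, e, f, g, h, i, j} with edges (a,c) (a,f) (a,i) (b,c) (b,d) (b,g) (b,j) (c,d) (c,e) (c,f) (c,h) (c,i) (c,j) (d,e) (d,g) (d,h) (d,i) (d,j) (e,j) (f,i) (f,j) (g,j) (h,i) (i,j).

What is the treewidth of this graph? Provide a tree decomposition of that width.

Every bag has size at most 4, so the width is 4 − 1 = 3 and tw(G) ≤ 3. For the lower bound, the 4 vertices {b, d, g, j} are pairwise adjacent, and any tree decomposition puts a clique entirely inside one bag — forcing width ≥ 3. Combining the bounds, tw(G) = 3.

Treewidth 3.
One such decomposition:
Bags: B1 = {c, d, e, j}  B2 = {b, c, d, j}  B3 = {c, d, i, j}  B4 = {b, d, g, j}  B5 = {c, d, h, i}  B6 = {c, f, i, j}  B7 = {a, c, f, i}
Tree: B1–B2, B2–B3, B2–B4, B3–B5, B3–B6, B6–B7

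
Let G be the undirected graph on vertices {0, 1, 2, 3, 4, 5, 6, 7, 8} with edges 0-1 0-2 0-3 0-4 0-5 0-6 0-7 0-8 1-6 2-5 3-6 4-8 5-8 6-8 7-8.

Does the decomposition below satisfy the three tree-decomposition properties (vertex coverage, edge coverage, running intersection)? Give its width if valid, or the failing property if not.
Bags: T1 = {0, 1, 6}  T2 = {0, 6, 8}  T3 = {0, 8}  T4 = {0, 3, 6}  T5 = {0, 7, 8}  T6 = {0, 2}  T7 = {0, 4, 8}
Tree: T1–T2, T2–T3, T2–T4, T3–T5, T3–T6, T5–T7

A tree decomposition must satisfy three properties: every vertex lies in some bag; for every edge, both endpoints lie together in some bag; and for every vertex, the bags containing it form a connected subtree. Here vertex 5 appears in no bag, so the decomposition is invalid.

No — vertex 5 appears in no bag.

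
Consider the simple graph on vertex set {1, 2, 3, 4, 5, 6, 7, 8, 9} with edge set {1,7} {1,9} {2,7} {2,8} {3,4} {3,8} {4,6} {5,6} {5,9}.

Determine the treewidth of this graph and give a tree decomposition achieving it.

Treewidth 2.
Bags: B1 = {1, 5, 9}  B2 = {1, 5, 6}  B3 = {1, 4, 6}  B4 = {1, 3, 4}  B5 = {1, 3, 8}  B6 = {1, 2, 8}  B7 = {1, 2, 7}
Tree: B1–B2, B2–B3, B3–B4, B4–B5, B5–B6, B6–B7

The largest bag has 3 vertices, giving width 2; this decomposition certifies tw(G) ≤ 2. For the lower bound, G contains the cycle 1–9–5–6–4–3–8–2–7–1, so G is not a forest; only forests have treewidth ≤ 1, hence tw(G) ≥ 2. The upper and lower bounds meet at 2, so that is the treewidth.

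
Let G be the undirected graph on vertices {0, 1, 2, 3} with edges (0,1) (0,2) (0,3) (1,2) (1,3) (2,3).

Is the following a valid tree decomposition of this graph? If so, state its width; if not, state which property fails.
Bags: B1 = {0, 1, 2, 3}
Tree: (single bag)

Yes; width 3.

Vertex coverage: the bags together contain {0, 1, 2, 3}, the full vertex set. Edge coverage: each edge of G has both endpoints in at least one bag. Running intersection: for every vertex, the bags containing it form a connected subtree. All three properties hold, so this is a valid tree decomposition of width max|bag| − 1 = 3, and hence tw(G) ≤ 3.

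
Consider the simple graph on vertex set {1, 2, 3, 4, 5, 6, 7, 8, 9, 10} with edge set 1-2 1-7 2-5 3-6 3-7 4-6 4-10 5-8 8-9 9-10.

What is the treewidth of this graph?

A width-2 tree decomposition is:
Bags: B1 = {5, 8, 9}  B2 = {2, 5, 9}  B3 = {1, 2, 9}  B4 = {1, 7, 9}  B5 = {3, 7, 9}  B6 = {3, 6, 9}  B7 = {4, 6, 9}  B8 = {4, 9, 10}
Tree: B1–B2, B2–B3, B3–B4, B4–B5, B5–B6, B6–B7, B7–B8
Every bag has size at most 3, so the width is 3 − 1 = 2 and tw(G) ≤ 2. The edges 9–8–5–2–1–7–3–6–4–10–9 form a cycle, so G is not a tree and its treewidth is at least 2. The upper and lower bounds meet at 2, so that is the treewidth.

2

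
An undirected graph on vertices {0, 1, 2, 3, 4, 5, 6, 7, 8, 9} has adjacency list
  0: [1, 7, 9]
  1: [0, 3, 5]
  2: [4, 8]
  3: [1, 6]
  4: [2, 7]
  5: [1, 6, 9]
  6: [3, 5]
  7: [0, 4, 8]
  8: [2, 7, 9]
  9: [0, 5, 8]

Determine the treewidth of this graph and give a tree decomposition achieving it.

Treewidth 2.
Bags: B1 = {1, 3, 6}  B2 = {1, 5, 6}  B3 = {0, 1, 5}  B4 = {0, 5, 9}  B5 = {0, 7, 9}  B6 = {7, 8, 9}  B7 = {4, 7, 8}  B8 = {2, 4, 8}
Tree: B1–B2, B2–B3, B3–B4, B4–B5, B5–B6, B6–B7, B7–B8

Each bag holds 3 vertices, so the decomposition has width 2, which upper-bounds the treewidth. Since 3–6–5–1–3 is a cycle in G, G is not acyclic. Forests are exactly the graphs of treewidth ≤ 1, so tw(G) ≥ 2. Combining the bounds, tw(G) = 2.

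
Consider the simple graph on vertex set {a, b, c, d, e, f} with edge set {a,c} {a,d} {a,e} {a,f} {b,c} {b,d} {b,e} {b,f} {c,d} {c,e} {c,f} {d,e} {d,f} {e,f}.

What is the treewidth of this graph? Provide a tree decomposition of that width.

Treewidth 4.
One such decomposition:
Bags: B1 = {a, c, d, e, f}  B2 = {b, c, d, e, f}
Tree: B1–B2

The largest bag has 5 vertices, giving width 4; this decomposition certifies tw(G) ≤ 4. For the lower bound, the 5 vertices {a, c, d, e, f} are pairwise adjacent, and any tree decomposition puts a clique entirely inside one bag — forcing width ≥ 4. Therefore the treewidth is 4.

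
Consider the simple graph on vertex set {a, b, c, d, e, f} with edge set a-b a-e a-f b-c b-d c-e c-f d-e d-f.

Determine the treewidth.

A width-3 tree decomposition is:
Bags: B1 = {a, c, d, f}  B2 = {a, c, d, e}  B3 = {a, b, c, d}
Tree: B1–B2, B2–B3
Each bag holds 4 vertices, so the decomposition has width 3, which upper-bounds the treewidth. For the lower bound: the 4 vertex sets {a,f}, {d,e}, {c}, {b} are disjoint, each induces a connected subgraph, and every pair is joined by at least one edge of G. Contracting each set to a single vertex therefore yields K_{4} as a minor, and since treewidth is minor-monotone, tw(G) ≥ tw(K_{4}) = 3. The upper and lower bounds meet at 3, so that is the treewidth.

3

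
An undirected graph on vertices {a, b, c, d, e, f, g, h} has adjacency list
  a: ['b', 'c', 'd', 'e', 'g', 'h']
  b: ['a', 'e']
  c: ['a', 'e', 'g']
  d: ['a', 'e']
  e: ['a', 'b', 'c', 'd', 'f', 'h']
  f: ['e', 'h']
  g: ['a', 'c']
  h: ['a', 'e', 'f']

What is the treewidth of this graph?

A width-2 tree decomposition is:
Bags: B1 = {a, e, h}  B2 = {a, b, e}  B3 = {a, d, e}  B4 = {a, c, e}  B5 = {e, f, h}  B6 = {a, c, g}
Tree: B1–B2, B1–B3, B2–B4, B1–B5, B4–B6
The largest bag has 3 vertices, giving width 2; this decomposition certifies tw(G) ≤ 2. For the lower bound, the 3 vertices {a, c, g} are pairwise adjacent, and any tree decomposition puts a clique entirely inside one bag — forcing width ≥ 2. Hence tw(G) = 2 exactly.

2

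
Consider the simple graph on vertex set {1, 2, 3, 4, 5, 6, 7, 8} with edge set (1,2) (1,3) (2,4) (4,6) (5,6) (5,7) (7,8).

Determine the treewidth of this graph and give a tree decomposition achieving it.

The largest bag has 2 vertices, giving width 1; this decomposition certifies tw(G) ≤ 1. G has an edge, so its treewidth is at least 1. Hence tw(G) = 1 exactly.

Treewidth 1.
Bags: B1 = {7, 8}  B2 = {5, 7}  B3 = {5, 6}  B4 = {4, 6}  B5 = {2, 4}  B6 = {1, 2}  B7 = {1, 3}
Tree: B1–B2, B2–B3, B3–B4, B4–B5, B5–B6, B6–B7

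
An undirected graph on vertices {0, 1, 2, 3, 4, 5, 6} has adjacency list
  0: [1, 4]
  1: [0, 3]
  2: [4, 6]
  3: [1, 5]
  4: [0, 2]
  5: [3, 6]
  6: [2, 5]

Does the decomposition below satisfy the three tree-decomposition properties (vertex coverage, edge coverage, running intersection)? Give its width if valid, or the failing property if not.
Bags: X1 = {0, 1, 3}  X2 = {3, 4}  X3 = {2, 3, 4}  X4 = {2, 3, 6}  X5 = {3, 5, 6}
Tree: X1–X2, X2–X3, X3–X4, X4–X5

No — edge (0,4) lies in no bag.

A tree decomposition must satisfy three properties: every vertex lies in some bag; for every edge, both endpoints lie together in some bag; and for every vertex, the bags containing it form a connected subtree. Here edge (0,4) lies in no bag, so the decomposition is invalid.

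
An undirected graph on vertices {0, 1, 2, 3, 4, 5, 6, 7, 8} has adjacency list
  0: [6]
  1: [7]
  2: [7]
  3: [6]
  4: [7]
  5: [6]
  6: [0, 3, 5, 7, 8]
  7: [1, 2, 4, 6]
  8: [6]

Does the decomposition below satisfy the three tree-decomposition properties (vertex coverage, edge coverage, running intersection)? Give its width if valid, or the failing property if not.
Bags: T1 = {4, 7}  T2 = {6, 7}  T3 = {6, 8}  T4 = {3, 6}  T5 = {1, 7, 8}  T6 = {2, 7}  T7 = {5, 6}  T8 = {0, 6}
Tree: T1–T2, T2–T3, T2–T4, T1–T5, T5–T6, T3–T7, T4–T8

A tree decomposition must satisfy three properties: every vertex lies in some bag; for every edge, both endpoints lie together in some bag; and for every vertex, the bags containing it form a connected subtree. Here bags containing vertex 8 are not connected in the tree, so the decomposition is invalid.

No — bags containing vertex 8 are not connected in the tree.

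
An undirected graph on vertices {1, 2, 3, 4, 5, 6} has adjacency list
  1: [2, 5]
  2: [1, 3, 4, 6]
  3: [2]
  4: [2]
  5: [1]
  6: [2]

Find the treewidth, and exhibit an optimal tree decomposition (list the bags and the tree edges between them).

Treewidth 1.
One such decomposition:
Bags: B1 = {2, 4}  B2 = {1, 2}  B3 = {2, 3}  B4 = {1, 5}  B5 = {2, 6}
Tree: B1–B2, B2–B3, B2–B4, B2–B5

The largest bag has 2 vertices, giving width 1; this decomposition certifies tw(G) ≤ 1. Any graph with an edge has treewidth ≥ 1, and G has the edge 2–4. Hence tw(G) = 1 exactly.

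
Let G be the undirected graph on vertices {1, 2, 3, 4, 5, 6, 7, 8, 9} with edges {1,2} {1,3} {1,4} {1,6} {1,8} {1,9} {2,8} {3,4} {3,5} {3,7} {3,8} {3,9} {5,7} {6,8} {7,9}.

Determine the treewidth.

2

A width-2 tree decomposition is:
Bags: B1 = {1, 6, 8}  B2 = {1, 3, 8}  B3 = {1, 2, 8}  B4 = {1, 3, 9}  B5 = {1, 3, 4}  B6 = {3, 7, 9}  B7 = {3, 5, 7}
Tree: B1–B2, B2–B3, B2–B4, B2–B5, B4–B6, B6–B7
The largest bag has 3 vertices, giving width 2; this decomposition certifies tw(G) ≤ 2. For the lower bound, the 3 vertices {1, 2, 8} are pairwise adjacent, and any tree decomposition puts a clique entirely inside one bag — forcing width ≥ 2. Hence tw(G) = 2 exactly.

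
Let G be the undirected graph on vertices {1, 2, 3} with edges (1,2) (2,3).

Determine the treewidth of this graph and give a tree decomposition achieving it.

The largest bag has 2 vertices, giving width 1; this decomposition certifies tw(G) ≤ 1. Any graph with an edge has treewidth ≥ 1, and G has the edge 1–2. Combining the bounds, tw(G) = 1.

Treewidth 1.
One such decomposition:
Bags: B1 = {1, 2}  B2 = {2, 3}
Tree: B1–B2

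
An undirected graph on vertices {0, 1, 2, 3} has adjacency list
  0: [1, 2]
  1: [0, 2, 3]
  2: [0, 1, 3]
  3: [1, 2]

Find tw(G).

A width-2 tree decomposition is:
Bags: B1 = {1, 2, 3}  B2 = {0, 1, 2}
Tree: B1–B2
Each bag holds 3 vertices, so the decomposition has width 2, which upper-bounds the treewidth. For the lower bound, the 3 vertices {0, 1, 2} are pairwise adjacent, and any tree decomposition puts a clique entirely inside one bag — forcing width ≥ 2. Combining the bounds, tw(G) = 2.

2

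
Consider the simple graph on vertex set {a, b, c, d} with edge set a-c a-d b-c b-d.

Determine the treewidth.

2

A width-2 tree decomposition is:
Bags: B1 = {a, c, d}  B2 = {b, c, d}
Tree: B1–B2
Each bag holds 3 vertices, so the decomposition has width 2, which upper-bounds the treewidth. Since d–a–c–b–d is a cycle in G, G is not acyclic. Forests are exactly the graphs of treewidth ≤ 1, so tw(G) ≥ 2. Therefore the treewidth is 2.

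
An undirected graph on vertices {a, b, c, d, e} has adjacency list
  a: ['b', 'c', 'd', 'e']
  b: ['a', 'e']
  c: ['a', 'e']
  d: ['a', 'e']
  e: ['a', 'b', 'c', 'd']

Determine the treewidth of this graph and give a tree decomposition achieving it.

Treewidth 2.
One such decomposition:
Bags: B1 = {a, d, e}  B2 = {a, c, e}  B3 = {a, b, e}
Tree: B1–B2, B2–B3

Each bag holds 3 vertices, so the decomposition has width 2, which upper-bounds the treewidth. On the other hand G contains the 3-clique {a, d, e}. A clique must lie in a single bag of any decomposition, so no decomposition can have width below 2. Combining the bounds, tw(G) = 2.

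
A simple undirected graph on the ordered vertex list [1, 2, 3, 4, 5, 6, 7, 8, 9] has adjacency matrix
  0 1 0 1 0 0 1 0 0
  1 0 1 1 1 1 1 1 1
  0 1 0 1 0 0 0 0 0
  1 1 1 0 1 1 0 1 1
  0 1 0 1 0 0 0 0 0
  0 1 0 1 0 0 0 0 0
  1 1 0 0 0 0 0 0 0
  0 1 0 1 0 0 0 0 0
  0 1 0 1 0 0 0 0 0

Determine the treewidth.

A width-2 tree decomposition is:
Bags: B1 = {1, 2, 4}  B2 = {2, 4, 9}  B3 = {2, 4, 8}  B4 = {2, 4, 5}  B5 = {2, 4, 6}  B6 = {2, 3, 4}  B7 = {1, 2, 7}
Tree: B1–B2, B2–B3, B2–B4, B4–B5, B1–B6, B1–B7
The largest bag has 3 vertices, giving width 2; this decomposition certifies tw(G) ≤ 2. For the lower bound, the 3 vertices {1, 2, 4} are pairwise adjacent, and any tree decomposition puts a clique entirely inside one bag — forcing width ≥ 2. The upper and lower bounds meet at 2, so that is the treewidth.

2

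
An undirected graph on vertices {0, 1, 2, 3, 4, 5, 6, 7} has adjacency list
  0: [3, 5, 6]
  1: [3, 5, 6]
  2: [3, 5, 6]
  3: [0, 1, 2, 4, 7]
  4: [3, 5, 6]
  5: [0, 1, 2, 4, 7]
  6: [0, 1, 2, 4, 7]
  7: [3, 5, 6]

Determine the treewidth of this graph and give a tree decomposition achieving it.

Treewidth 3.
Bags: B1 = {2, 3, 5, 6}  B2 = {3, 5, 6, 7}  B3 = {0, 3, 5, 6}  B4 = {3, 4, 5, 6}  B5 = {1, 3, 5, 6}
Tree: B1–B2, B2–B3, B3–B4, B4–B5

Every bag has size at most 4, so the width is 4 − 1 = 3 and tw(G) ≤ 3. For the lower bound: the 4 vertex sets {2,3}, {6,7}, {5}, {0} are disjoint, each induces a connected subgraph, and every pair is joined by at least one edge of G. Contracting each set to a single vertex therefore yields K_{4} as a minor, and since treewidth is minor-monotone, tw(G) ≥ tw(K_{4}) = 3. Therefore the treewidth is 3.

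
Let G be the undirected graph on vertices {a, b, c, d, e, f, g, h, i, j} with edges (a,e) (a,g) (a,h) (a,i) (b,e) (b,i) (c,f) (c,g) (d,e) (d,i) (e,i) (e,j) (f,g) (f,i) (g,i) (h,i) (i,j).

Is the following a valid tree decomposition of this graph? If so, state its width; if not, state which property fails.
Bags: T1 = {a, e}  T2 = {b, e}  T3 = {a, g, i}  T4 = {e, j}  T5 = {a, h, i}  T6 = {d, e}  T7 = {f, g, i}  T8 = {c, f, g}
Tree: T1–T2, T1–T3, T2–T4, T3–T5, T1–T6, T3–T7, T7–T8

A tree decomposition must satisfy three properties: every vertex lies in some bag; for every edge, both endpoints lie together in some bag; and for every vertex, the bags containing it form a connected subtree. Here edge (i,e) lies in no bag, so the decomposition is invalid.

No — edge (i,e) lies in no bag.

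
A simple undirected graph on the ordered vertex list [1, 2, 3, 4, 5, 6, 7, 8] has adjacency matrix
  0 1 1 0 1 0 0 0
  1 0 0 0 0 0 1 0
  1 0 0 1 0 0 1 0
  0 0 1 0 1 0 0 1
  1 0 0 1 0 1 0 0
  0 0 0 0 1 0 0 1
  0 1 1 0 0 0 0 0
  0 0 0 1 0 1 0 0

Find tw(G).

2

A width-2 tree decomposition is:
Bags: B1 = {4, 6, 8}  B2 = {4, 5, 6}  B3 = {3, 4, 5}  B4 = {1, 3, 5}  B5 = {1, 3, 7}  B6 = {1, 2, 7}
Tree: B1–B2, B2–B3, B3–B4, B4–B5, B5–B6
Each bag holds 3 vertices, so the decomposition has width 2, which upper-bounds the treewidth. Since 8–6–5–4–8 is a cycle in G, G is not acyclic. Forests are exactly the graphs of treewidth ≤ 1, so tw(G) ≥ 2. Hence tw(G) = 2 exactly.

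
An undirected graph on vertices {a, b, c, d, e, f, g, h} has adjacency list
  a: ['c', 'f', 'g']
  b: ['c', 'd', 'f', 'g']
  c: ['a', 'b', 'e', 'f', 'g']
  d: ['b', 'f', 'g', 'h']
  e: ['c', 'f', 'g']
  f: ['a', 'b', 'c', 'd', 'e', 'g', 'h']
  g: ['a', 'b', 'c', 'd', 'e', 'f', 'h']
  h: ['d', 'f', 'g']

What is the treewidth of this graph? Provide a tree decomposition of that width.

Each bag holds 4 vertices, so the decomposition has width 3, which upper-bounds the treewidth. On the other hand G contains the 4-clique {d, f, g, h}. A clique must lie in a single bag of any decomposition, so no decomposition can have width below 3. The upper and lower bounds meet at 3, so that is the treewidth.

Treewidth 3.
One such decomposition:
Bags: B1 = {b, c, f, g}  B2 = {a, c, f, g}  B3 = {b, d, f, g}  B4 = {d, f, g, h}  B5 = {c, e, f, g}
Tree: B1–B2, B1–B3, B3–B4, B1–B5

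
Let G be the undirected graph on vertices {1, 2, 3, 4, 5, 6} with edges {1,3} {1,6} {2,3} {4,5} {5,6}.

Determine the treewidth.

1

A width-1 tree decomposition is:
Bags: B1 = {2, 3}  B2 = {1, 3}  B3 = {1, 6}  B4 = {5, 6}  B5 = {4, 5}
Tree: B1–B2, B2–B3, B3–B4, B4–B5
Every bag has size at most 2, so the width is 2 − 1 = 1 and tw(G) ≤ 1. G has an edge, so its treewidth is at least 1. Hence tw(G) = 1 exactly.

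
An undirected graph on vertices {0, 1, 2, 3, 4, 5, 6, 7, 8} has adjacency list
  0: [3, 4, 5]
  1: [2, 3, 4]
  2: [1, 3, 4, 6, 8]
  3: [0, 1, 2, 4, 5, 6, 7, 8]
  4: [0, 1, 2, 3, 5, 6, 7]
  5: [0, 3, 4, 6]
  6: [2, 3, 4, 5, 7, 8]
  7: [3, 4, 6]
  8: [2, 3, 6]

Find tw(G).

A width-3 tree decomposition is:
Bags: B1 = {2, 3, 4, 6}  B2 = {3, 4, 6, 7}  B3 = {3, 4, 5, 6}  B4 = {0, 3, 4, 5}  B5 = {2, 3, 6, 8}  B6 = {1, 2, 3, 4}
Tree: B1–B2, B1–B3, B3–B4, B1–B5, B1–B6
Each bag holds 4 vertices, so the decomposition has width 3, which upper-bounds the treewidth. For the lower bound, the 4 vertices {2, 3, 6, 8} are pairwise adjacent, and any tree decomposition puts a clique entirely inside one bag — forcing width ≥ 3. The upper and lower bounds meet at 3, so that is the treewidth.

3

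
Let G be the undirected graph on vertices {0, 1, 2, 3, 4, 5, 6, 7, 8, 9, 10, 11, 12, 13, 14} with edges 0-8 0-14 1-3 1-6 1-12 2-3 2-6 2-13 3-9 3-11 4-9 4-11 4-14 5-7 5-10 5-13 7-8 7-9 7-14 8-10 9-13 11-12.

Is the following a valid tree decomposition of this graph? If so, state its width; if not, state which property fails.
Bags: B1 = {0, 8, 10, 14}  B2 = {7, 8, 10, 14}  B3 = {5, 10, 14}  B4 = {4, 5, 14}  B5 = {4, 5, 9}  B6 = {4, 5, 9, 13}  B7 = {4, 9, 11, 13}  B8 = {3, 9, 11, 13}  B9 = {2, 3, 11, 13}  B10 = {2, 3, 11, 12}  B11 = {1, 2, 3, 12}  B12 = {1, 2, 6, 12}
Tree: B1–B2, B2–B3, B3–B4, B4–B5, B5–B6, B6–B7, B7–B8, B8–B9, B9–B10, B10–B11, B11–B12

No — edge (7,5) lies in no bag.

A tree decomposition must satisfy three properties: every vertex lies in some bag; for every edge, both endpoints lie together in some bag; and for every vertex, the bags containing it form a connected subtree. Here edge (7,5) lies in no bag, so the decomposition is invalid.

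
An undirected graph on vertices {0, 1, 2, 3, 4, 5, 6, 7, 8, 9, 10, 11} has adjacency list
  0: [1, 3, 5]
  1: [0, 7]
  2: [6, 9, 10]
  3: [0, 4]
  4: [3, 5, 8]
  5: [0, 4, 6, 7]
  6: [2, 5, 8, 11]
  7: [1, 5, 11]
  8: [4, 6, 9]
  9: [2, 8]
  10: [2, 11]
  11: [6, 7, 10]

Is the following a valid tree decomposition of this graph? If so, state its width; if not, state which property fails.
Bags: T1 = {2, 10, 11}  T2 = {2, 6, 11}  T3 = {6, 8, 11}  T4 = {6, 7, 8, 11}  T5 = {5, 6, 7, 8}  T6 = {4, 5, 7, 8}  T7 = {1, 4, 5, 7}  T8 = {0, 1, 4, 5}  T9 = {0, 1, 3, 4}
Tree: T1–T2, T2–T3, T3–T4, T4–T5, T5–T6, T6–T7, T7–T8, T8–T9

No — vertex 9 appears in no bag.

A tree decomposition must satisfy three properties: every vertex lies in some bag; for every edge, both endpoints lie together in some bag; and for every vertex, the bags containing it form a connected subtree. Here vertex 9 appears in no bag, so the decomposition is invalid.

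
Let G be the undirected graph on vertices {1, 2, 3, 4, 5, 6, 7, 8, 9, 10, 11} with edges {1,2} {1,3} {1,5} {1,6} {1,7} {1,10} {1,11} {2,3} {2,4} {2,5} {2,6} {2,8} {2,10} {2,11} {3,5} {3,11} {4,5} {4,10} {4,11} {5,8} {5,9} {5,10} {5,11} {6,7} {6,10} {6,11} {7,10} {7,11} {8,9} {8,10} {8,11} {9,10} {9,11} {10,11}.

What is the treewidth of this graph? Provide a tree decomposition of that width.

Treewidth 4.
Bags: B1 = {1, 2, 5, 10, 11}  B2 = {2, 5, 8, 10, 11}  B3 = {1, 2, 6, 10, 11}  B4 = {1, 2, 3, 5, 11}  B5 = {1, 6, 7, 10, 11}  B6 = {2, 4, 5, 10, 11}  B7 = {5, 8, 9, 10, 11}
Tree: B1–B2, B1–B3, B1–B4, B3–B5, B2–B6, B2–B7

Every bag has size at most 5, so the width is 5 − 1 = 4 and tw(G) ≤ 4. For the lower bound, the 5 vertices {5, 8, 9, 10, 11} are pairwise adjacent, and any tree decomposition puts a clique entirely inside one bag — forcing width ≥ 4. Combining the bounds, tw(G) = 4.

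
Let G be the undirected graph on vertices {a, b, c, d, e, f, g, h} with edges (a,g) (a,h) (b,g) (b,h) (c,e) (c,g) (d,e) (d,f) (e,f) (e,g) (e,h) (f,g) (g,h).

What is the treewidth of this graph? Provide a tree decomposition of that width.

The largest bag has 3 vertices, giving width 2; this decomposition certifies tw(G) ≤ 2. For the lower bound, the 3 vertices {d, e, f} are pairwise adjacent, and any tree decomposition puts a clique entirely inside one bag — forcing width ≥ 2. Hence tw(G) = 2 exactly.

Treewidth 2.
One optimal decomposition is:
Bags: B1 = {e, g, h}  B2 = {c, e, g}  B3 = {b, g, h}  B4 = {e, f, g}  B5 = {d, e, f}  B6 = {a, g, h}
Tree: B1–B2, B1–B3, B2–B4, B4–B5, B1–B6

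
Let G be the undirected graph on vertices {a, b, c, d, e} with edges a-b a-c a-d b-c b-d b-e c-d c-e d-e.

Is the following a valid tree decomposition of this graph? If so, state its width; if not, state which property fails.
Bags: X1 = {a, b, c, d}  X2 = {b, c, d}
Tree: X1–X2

A tree decomposition must satisfy three properties: every vertex lies in some bag; for every edge, both endpoints lie together in some bag; and for every vertex, the bags containing it form a connected subtree. Here vertex e appears in no bag, so the decomposition is invalid.

No — vertex e appears in no bag.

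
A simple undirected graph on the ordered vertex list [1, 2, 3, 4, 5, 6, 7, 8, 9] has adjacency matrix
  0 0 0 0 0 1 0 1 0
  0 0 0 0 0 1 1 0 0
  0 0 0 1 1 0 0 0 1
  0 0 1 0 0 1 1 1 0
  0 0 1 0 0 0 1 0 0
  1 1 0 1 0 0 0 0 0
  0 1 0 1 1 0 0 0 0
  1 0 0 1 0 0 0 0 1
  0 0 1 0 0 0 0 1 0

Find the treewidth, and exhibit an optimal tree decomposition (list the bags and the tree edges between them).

Every bag has size at most 4, so the width is 4 − 1 = 3 and tw(G) ≤ 3. For the lower bound: the 4 vertex sets {1,2,6}, {7}, {4}, {3,5,8,9} are disjoint, each induces a connected subgraph, and every pair is joined by at least one edge of G. Contracting each set to a single vertex therefore yields K_{4} as a minor, and since treewidth is minor-monotone, tw(G) ≥ tw(K_{4}) = 3. The upper and lower bounds meet at 3, so that is the treewidth.

Treewidth 3.
One such decomposition:
Bags: B1 = {1, 2, 6, 7}  B2 = {1, 4, 6, 7}  B3 = {1, 4, 7, 8}  B4 = {4, 5, 7, 8}  B5 = {3, 4, 5, 8}  B6 = {3, 5, 8, 9}
Tree: B1–B2, B2–B3, B3–B4, B4–B5, B5–B6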